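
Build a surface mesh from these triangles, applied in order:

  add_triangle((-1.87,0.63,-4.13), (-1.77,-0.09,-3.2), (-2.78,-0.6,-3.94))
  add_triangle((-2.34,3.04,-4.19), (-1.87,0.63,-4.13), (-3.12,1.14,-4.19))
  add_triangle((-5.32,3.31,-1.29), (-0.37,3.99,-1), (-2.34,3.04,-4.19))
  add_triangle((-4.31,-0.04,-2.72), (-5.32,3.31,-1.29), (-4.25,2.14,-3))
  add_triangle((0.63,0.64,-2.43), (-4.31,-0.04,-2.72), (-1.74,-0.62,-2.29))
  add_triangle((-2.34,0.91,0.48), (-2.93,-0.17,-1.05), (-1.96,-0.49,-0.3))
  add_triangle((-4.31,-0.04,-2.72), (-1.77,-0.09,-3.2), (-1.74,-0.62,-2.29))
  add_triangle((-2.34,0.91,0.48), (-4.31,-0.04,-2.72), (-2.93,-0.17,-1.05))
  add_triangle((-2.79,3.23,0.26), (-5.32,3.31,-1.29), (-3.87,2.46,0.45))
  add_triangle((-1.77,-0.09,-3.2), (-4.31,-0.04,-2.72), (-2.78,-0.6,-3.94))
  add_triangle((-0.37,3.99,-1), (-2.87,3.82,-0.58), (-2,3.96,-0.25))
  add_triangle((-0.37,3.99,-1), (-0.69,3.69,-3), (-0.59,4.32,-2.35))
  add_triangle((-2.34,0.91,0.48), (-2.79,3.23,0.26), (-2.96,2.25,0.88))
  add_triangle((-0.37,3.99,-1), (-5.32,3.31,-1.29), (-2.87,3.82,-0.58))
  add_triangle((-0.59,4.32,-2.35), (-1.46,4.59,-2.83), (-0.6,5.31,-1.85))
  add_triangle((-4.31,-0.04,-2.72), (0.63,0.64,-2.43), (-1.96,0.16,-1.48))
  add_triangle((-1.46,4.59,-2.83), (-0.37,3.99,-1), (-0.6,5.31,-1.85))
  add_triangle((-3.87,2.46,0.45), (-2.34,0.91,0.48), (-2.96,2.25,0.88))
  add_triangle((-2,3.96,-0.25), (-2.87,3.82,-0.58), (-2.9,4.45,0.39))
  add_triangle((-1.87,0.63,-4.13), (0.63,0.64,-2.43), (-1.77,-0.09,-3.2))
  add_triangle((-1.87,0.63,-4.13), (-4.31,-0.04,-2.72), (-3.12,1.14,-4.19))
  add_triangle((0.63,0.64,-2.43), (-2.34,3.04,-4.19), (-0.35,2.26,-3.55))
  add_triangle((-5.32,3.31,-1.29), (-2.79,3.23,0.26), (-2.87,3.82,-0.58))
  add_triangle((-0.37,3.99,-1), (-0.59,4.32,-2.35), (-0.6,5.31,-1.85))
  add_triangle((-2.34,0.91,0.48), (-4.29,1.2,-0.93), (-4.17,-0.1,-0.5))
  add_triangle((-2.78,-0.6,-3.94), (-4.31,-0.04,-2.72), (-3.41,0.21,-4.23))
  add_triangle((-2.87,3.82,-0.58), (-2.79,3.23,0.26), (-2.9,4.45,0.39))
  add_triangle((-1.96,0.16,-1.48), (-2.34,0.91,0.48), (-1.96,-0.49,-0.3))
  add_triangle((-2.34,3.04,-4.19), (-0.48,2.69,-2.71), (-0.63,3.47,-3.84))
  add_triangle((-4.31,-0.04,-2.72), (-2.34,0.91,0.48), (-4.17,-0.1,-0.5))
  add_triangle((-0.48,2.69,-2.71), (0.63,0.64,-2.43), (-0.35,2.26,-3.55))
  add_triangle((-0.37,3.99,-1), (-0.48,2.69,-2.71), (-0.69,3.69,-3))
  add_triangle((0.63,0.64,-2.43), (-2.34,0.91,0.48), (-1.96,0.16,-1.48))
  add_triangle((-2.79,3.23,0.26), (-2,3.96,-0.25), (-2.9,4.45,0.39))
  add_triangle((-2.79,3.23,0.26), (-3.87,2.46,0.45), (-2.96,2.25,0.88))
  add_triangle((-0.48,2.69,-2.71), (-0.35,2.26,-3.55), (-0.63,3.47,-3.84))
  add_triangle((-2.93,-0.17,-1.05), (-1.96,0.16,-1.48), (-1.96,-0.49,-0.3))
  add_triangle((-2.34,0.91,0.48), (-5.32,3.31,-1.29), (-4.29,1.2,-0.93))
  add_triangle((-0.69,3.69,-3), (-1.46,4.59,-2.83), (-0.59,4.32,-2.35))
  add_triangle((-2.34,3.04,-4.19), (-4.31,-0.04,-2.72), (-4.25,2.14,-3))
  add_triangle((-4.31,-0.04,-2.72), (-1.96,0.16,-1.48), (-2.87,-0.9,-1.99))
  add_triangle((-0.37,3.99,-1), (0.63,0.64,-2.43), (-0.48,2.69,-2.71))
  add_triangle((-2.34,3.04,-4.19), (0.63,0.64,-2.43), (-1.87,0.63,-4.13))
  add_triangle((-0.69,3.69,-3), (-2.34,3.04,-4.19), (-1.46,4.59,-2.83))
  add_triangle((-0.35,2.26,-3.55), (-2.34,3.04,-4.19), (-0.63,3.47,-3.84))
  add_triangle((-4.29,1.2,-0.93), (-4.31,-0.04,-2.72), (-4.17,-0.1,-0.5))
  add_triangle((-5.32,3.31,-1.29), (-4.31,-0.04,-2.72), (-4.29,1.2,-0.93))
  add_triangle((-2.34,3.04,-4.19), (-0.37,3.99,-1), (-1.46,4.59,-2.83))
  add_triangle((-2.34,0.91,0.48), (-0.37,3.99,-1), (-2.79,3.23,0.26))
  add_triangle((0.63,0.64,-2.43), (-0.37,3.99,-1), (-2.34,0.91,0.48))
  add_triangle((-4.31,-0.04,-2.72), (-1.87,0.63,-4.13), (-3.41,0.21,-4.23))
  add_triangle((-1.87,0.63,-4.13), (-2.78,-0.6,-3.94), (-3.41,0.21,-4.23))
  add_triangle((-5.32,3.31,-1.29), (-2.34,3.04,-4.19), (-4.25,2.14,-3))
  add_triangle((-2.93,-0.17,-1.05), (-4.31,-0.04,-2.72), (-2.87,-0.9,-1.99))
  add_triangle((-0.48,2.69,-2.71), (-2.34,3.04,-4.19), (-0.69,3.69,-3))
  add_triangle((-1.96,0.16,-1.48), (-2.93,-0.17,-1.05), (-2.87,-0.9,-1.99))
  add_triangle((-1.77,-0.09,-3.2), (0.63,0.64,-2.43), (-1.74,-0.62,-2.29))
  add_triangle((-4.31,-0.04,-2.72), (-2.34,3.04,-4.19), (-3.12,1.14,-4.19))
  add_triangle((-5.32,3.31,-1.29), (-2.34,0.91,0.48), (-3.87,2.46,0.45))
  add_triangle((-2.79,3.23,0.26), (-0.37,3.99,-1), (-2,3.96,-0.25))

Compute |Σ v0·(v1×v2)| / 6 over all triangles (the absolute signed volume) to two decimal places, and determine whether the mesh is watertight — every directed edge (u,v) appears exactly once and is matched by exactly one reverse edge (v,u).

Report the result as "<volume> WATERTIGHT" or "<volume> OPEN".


50.31 WATERTIGHT

Per-triangle v0·(v1×v2)/6:
  t1: +0.1309
  t2: +1.8682
  t3: +10.7980
  t4: +4.0037
  t5: -1.7695
  t6: +0.4478
  t7: +0.8405
  t8: +0.7356
  t9: +1.7960
  t10: -0.7436
  t11: +0.8324
  t12: -0.0318
  t13: -0.3621
  t14: +2.0284
  t15: +0.5929
  t16: -0.2512
  t17: +0.2369
  t18: +0.2490
  t19: +0.5625
  t20: +0.6290
  t21: +1.4442
  t22: +0.8424
  t23: +1.5357
  t24: +0.0253
  t25: +0.9678
  t26: +1.2365
  t27: +0.4583
  t28: -0.7542
  t29: +0.2719
  t30: -1.5128
  t31: +0.3822
  t32: +0.1527
  t33: -1.1900
  t34: -0.3133
  t35: +0.5187
  t36: +0.0144
  t37: +0.0891
  t38: +1.3110
  t39: +0.5509
  t40: +3.5487
  t41: +0.1754
  t42: +1.2812
  t43: +2.9415
  t44: +1.6183
  t45: +1.1136
  t46: +1.9767
  t47: +2.4479
  t48: -0.0592
  t49: -0.4316
  t50: -3.0798
  t51: +0.4542
  t52: +0.9373
  t53: +4.3860
  t54: +0.5197
  t55: +0.5941
  t56: -0.4070
  t57: +0.4061
  t58: +2.6064
  t59: +0.7205
  t60: -0.0684
Σ = +50.3059 → |volume| = 50.31

Directed edges: 180 total, each appears once with its reverse present → watertight.


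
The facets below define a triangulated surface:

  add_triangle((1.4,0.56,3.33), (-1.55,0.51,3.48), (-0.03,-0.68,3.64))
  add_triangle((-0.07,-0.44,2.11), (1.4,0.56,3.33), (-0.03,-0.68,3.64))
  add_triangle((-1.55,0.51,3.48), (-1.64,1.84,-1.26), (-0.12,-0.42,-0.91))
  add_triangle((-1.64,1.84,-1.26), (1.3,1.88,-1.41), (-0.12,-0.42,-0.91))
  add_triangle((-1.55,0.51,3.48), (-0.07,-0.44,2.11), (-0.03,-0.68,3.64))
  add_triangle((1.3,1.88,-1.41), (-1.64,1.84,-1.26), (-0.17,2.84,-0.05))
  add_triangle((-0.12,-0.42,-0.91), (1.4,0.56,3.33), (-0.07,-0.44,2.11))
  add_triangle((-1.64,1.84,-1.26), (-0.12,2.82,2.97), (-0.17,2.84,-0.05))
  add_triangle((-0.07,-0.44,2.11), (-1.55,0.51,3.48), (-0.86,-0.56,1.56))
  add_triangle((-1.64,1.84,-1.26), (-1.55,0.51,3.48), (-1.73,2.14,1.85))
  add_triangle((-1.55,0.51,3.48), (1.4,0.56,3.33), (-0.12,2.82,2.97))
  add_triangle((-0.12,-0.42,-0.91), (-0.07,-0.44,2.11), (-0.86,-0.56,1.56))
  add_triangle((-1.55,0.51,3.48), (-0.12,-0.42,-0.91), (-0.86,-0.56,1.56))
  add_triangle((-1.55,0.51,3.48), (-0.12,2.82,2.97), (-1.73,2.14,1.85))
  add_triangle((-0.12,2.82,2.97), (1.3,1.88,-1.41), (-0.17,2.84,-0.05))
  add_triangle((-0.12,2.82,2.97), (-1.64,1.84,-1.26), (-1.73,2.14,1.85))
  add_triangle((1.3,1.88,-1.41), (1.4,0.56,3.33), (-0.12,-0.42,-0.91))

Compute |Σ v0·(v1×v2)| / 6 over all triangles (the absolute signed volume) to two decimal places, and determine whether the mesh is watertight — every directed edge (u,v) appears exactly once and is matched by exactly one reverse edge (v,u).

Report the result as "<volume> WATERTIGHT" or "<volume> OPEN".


21.97 OPEN

Per-triangle v0·(v1×v2)/6:
  t1: +2.0956
  t2: +0.0020
  t3: +0.9828
  t4: +1.1114
  t5: +0.0793
  t6: +1.8178
  t7: +0.2576
  t8: +2.1583
  t9: +0.4696
  t10: +1.3221
  t11: +3.9377
  t12: +0.1609
  t13: +0.2128
  t14: +2.5570
  t15: +2.0507
  t16: +2.1669
  t17: +0.5890
Σ = +21.9716 → |volume| = 21.97

Directed edges: 51 total; 3 unmatched, e.g. (1.4,0.56,3.33)→(-0.12,2.82,2.97) → open.


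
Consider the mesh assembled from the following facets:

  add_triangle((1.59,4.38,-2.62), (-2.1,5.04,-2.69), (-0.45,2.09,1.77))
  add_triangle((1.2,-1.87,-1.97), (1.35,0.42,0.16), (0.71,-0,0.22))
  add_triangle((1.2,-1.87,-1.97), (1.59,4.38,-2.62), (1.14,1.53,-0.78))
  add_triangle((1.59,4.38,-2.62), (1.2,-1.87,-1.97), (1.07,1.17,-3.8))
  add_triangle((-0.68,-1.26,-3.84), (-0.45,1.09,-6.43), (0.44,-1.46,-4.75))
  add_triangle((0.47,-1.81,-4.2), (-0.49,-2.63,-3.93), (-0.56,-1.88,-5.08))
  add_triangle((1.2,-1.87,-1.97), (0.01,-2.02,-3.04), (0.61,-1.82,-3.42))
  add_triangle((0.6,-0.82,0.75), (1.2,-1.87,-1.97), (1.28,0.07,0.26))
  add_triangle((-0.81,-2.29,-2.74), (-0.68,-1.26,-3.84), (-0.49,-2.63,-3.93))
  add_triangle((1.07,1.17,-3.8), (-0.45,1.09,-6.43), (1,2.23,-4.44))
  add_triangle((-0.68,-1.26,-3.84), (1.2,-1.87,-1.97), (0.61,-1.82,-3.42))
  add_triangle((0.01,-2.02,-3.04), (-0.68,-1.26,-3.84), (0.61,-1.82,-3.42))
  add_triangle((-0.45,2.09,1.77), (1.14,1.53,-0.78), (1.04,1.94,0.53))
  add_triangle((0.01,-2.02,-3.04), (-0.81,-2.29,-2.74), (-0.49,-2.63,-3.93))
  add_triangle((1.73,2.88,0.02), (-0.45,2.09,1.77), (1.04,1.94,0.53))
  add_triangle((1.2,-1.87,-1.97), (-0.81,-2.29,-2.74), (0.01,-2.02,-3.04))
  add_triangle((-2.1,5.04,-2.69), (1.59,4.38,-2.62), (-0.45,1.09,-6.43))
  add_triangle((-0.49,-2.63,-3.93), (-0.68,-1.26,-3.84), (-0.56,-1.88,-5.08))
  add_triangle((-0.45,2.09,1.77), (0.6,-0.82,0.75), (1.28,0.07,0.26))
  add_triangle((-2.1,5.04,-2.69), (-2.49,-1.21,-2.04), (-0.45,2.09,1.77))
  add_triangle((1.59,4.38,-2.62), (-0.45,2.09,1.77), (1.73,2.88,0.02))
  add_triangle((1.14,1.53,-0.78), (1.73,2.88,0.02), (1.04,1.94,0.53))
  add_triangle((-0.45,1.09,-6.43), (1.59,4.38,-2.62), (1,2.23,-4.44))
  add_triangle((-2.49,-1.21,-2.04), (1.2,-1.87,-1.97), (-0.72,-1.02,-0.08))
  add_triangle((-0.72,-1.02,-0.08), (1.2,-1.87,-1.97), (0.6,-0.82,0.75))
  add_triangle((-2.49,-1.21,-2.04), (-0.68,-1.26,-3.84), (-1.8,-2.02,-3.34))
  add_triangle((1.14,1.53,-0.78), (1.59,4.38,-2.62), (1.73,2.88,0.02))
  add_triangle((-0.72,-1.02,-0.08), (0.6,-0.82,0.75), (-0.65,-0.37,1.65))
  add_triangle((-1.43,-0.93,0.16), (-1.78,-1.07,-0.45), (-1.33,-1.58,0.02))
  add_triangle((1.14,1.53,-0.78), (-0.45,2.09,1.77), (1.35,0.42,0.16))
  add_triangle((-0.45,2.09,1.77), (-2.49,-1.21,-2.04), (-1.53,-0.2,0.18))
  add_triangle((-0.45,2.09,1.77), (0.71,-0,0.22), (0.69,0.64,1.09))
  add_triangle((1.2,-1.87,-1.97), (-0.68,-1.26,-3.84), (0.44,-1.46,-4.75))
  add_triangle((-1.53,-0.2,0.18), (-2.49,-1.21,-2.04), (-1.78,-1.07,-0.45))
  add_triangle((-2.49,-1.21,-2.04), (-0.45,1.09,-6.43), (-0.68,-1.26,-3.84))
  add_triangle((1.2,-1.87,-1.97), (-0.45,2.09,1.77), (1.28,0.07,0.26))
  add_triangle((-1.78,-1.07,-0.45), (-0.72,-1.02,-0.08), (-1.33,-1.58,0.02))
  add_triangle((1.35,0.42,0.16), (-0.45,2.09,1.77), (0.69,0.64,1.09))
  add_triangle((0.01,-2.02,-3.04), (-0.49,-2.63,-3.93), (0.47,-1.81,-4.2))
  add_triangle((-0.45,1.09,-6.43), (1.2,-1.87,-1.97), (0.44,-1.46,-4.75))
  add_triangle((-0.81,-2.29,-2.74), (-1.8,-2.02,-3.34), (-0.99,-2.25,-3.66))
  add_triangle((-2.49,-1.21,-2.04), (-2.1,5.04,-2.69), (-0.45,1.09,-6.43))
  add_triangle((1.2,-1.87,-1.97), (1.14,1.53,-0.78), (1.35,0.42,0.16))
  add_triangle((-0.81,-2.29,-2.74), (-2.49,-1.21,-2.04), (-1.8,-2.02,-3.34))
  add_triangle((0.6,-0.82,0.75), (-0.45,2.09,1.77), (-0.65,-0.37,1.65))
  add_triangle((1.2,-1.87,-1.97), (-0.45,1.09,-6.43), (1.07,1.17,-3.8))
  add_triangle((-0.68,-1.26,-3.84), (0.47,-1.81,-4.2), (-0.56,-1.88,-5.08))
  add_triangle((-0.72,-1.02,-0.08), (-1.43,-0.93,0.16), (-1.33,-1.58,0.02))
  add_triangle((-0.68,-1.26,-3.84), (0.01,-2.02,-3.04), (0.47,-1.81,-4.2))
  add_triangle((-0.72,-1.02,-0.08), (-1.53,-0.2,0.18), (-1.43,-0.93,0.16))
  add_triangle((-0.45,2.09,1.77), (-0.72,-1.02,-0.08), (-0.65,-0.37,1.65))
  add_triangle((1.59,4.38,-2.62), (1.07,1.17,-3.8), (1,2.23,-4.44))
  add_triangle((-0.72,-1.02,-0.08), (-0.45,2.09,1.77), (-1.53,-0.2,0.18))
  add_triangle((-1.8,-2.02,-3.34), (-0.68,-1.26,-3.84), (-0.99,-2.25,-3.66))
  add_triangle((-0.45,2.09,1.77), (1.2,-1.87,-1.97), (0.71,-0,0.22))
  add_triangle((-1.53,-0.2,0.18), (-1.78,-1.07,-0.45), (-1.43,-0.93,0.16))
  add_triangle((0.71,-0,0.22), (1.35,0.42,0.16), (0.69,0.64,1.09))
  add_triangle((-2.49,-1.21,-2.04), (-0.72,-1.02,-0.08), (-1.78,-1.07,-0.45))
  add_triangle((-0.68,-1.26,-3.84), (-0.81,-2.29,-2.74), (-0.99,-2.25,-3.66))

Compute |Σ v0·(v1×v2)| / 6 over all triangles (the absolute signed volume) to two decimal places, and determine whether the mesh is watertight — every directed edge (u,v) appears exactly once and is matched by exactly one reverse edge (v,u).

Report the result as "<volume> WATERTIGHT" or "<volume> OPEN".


Per-triangle v0·(v1×v2)/6:
  t1: +8.3771
  t2: +0.1735
  t3: +1.5035
  t4: +2.7971
  t5: +2.5802
  t6: +0.9409
  t7: +0.4438
  t8: +0.6621
  t9: +0.4620
  t10: +1.3765
  t11: -0.2602
  t12: +0.5506
  t13: -0.4843
  t14: +0.1119
  t15: +0.3172
  t16: +0.5166
  t17: +16.7753
  t18: +0.2632
  t19: +0.6220
  t20: +6.3079
  t21: +3.0469
  t22: +0.0072
  t23: +2.7210
  t24: +1.3403
  t25: +0.7142
  t26: +0.8408
  t27: +0.6762
  t28: +0.3903
  t29: +0.1133
  t30: +0.9413
  t31: +0.8911
  t32: -0.0721
  t33: +1.1010
  t34: +0.3494
  t35: +4.1212
  t36: +0.2300
  t37: +0.0384
  t38: +0.3314
  t39: +0.2456
  t40: +1.4234
  t41: +0.3326
  t42: +14.7183
  t43: +1.0205
  t44: +0.4811
  t45: +0.6567
  t46: +3.9093
  t47: +0.0717
  t48: -0.0104
  t49: -0.6427
  t50: -0.0293
  t51: +0.4434
  t52: +1.0320
  t53: +0.3151
  t54: +0.6092
  t55: -0.1566
  t56: +0.1232
  t57: +0.0631
  t58: +0.2370
  t59: +0.0863
Σ = +86.7483 → |volume| = 86.75

Directed edges: 177 total; 3 unmatched, e.g. (1.2,-1.87,-1.97)→(-0.81,-2.29,-2.74) → open.

86.75 OPEN


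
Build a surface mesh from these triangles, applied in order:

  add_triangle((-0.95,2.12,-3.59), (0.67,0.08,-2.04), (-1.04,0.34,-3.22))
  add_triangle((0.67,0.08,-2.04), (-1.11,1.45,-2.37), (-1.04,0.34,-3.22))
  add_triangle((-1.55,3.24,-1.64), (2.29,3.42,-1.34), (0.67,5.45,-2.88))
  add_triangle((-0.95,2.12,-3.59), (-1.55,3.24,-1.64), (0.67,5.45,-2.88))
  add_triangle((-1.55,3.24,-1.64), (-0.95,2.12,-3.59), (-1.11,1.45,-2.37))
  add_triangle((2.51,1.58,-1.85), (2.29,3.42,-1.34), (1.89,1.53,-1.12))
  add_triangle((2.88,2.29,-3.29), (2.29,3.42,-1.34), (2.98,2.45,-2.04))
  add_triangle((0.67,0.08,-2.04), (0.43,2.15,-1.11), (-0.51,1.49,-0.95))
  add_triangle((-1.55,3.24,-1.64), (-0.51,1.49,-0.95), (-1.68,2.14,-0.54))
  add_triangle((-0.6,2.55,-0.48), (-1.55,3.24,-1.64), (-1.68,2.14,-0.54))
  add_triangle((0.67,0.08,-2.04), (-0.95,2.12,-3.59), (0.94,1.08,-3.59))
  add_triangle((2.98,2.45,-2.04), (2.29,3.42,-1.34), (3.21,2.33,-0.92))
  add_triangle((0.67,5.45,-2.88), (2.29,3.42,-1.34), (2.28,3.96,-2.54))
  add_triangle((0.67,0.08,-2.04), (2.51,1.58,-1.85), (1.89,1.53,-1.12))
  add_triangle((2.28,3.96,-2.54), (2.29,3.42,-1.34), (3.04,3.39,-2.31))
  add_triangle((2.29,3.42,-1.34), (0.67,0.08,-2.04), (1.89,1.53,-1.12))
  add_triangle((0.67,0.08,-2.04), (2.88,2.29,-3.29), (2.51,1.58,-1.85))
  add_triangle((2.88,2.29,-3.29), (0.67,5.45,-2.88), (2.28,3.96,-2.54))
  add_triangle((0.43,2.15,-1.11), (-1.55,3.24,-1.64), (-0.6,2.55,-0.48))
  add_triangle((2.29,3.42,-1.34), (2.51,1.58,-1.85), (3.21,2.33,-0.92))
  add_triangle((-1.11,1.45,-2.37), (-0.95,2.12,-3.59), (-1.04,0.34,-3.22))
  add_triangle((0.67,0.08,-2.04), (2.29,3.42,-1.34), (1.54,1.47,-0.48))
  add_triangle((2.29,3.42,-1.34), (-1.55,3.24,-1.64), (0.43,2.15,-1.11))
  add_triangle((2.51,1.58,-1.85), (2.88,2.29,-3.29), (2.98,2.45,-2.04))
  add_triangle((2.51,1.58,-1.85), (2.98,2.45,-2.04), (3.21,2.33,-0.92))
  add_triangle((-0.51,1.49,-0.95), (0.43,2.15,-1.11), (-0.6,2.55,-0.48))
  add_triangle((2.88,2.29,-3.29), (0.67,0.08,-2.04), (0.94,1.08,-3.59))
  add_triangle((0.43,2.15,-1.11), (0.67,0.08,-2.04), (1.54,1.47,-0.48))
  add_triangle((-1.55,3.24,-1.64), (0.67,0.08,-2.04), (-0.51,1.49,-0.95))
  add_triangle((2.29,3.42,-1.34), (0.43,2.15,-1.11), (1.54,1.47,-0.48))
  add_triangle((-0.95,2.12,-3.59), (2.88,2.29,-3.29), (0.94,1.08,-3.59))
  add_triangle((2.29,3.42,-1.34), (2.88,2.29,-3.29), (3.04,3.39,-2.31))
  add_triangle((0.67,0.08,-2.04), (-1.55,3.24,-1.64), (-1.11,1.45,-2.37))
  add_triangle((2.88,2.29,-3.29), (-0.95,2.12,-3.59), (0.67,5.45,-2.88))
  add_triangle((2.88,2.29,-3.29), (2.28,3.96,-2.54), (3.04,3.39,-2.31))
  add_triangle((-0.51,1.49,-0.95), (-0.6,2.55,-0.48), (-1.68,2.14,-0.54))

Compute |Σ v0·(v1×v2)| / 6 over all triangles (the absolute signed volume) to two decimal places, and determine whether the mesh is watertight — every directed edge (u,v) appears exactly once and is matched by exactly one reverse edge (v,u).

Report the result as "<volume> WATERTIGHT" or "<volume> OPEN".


23.51 WATERTIGHT

Per-triangle v0·(v1×v2)/6:
  t1: +1.2568
  t2: -0.8306
  t3: +0.9494
  t4: +4.4500
  t5: +0.6226
  t6: +0.1765
  t7: +0.9979
  t8: -0.6210
  t9: +0.0099
  t10: +0.4691
  t11: +0.5190
  t12: +1.0103
  t13: +1.5208
  t14: -0.1811
  t15: +0.6418
  t16: -0.8081
  t17: +0.4755
  t18: +2.3318
  t19: +0.6458
  t20: -1.1517
  t21: +0.4568
  t22: +0.6700
  t23: -0.3541
  t24: +0.3116
  t25: +0.3270
  t26: -0.3141
  t27: +0.7503
  t28: -0.9578
  t29: -0.1441
  t30: -0.0295
  t31: +2.7265
  t32: -0.2967
  t33: -1.0753
  t34: +8.1163
  t35: +1.1682
  t36: -0.3255
Σ = +23.5143 → |volume| = 23.51

Directed edges: 108 total, each appears once with its reverse present → watertight.


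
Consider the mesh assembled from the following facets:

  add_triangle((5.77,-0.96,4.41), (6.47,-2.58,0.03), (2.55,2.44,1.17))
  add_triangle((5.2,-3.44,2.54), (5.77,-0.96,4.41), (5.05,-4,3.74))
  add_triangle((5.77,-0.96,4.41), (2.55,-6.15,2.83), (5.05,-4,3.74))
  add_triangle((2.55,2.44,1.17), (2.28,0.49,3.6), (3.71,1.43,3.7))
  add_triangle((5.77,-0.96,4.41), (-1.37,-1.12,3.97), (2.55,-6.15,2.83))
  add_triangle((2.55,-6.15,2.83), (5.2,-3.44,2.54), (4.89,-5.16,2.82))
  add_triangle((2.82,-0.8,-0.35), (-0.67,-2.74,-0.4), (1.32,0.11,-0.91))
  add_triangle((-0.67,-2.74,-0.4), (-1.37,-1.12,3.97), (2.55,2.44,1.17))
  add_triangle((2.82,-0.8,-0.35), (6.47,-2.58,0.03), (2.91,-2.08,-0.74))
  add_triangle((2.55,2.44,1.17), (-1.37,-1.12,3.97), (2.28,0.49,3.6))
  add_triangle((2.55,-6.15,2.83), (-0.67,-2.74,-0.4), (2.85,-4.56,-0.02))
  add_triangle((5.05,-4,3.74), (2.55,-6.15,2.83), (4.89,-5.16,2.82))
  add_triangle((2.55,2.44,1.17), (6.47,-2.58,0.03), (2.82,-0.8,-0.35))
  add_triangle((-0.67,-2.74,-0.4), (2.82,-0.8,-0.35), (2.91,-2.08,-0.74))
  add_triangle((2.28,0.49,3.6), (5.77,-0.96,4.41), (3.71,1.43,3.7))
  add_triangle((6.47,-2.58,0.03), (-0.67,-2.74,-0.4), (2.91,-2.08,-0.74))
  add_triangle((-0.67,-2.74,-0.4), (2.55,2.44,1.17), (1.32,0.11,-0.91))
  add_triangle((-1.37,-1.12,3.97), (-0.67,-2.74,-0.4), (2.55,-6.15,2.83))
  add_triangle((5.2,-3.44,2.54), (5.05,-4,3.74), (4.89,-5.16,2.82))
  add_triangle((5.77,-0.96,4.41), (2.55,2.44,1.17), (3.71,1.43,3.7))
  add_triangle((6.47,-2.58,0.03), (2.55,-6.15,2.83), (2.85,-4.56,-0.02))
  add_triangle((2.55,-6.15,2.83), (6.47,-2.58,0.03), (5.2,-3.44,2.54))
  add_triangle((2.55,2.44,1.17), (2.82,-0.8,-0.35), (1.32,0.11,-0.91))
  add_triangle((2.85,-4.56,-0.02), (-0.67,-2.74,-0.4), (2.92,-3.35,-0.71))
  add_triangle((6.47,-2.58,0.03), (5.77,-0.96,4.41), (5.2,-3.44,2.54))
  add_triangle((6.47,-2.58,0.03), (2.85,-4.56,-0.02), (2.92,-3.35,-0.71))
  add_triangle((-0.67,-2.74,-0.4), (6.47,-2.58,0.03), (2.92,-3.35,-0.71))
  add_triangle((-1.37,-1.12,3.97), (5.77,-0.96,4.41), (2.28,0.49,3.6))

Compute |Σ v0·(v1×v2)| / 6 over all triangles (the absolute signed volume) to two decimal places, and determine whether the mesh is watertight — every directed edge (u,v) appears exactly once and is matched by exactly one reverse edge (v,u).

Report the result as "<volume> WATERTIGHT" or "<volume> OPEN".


Per-triangle v0·(v1×v2)/6:
  t1: +14.6645
  t2: +4.0621
  t3: +3.3363
  t4: +0.8647
  t5: +26.4833
  t6: -0.9747
  t7: +1.1376
  t8: -4.0946
  t9: +0.6237
  t10: +3.5134
  t11: +5.5546
  t12: +3.8059
  t13: +1.7587
  t14: -0.2368
  t15: +2.9341
  t16: +2.0498
  t17: -1.3066
  t18: +9.5182
  t19: +1.8778
  t20: +3.9147
  t21: +10.5877
  t22: +9.7736
  t23: +1.4479
  t24: +1.5026
  t25: +10.0963
  t26: +2.5928
  t27: -1.4108
  t28: +6.6021
Σ = +120.6788 → |volume| = 120.68

Directed edges: 84 total, each appears once with its reverse present → watertight.

120.68 WATERTIGHT


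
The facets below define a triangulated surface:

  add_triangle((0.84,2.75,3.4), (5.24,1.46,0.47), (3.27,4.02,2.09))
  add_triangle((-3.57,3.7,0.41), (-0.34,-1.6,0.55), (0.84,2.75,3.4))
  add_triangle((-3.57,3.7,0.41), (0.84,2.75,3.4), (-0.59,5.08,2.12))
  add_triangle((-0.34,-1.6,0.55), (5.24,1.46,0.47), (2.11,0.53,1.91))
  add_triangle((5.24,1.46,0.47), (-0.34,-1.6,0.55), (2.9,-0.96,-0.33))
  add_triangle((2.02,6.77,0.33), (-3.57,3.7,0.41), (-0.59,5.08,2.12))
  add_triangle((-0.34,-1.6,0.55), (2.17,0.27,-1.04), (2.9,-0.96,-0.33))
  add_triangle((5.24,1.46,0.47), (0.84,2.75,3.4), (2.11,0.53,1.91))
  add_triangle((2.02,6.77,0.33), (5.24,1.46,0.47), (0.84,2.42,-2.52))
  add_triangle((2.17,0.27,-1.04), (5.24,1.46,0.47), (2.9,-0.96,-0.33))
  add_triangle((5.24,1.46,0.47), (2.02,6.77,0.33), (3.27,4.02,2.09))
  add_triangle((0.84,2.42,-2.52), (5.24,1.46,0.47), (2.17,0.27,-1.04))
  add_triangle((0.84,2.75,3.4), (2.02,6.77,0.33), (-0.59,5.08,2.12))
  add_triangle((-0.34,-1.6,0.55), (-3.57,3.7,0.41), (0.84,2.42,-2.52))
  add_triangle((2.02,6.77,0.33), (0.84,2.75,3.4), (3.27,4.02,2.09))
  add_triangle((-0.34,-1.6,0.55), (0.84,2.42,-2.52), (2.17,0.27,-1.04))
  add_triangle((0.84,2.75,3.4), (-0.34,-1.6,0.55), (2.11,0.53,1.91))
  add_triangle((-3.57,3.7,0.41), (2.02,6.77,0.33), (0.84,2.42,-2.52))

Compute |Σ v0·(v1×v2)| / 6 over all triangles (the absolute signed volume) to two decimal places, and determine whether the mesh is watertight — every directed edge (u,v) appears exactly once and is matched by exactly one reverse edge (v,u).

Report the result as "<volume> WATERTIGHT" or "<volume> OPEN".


95.38 WATERTIGHT

Per-triangle v0·(v1×v2)/6:
  t1: +5.0789
  t2: +5.1625
  t3: +4.8753
  t4: +2.2327
  t5: +1.6721
  t6: +9.3289
  t7: +0.4122
  t8: +3.9491
  t9: +14.3533
  t10: +1.7339
  t11: +9.3357
  t12: +3.1155
  t13: +7.8010
  t14: +1.8149
  t15: +7.5885
  t16: +0.8688
  t17: +2.1718
  t18: +13.8816
Σ = +95.3766 → |volume| = 95.38

Directed edges: 54 total, each appears once with its reverse present → watertight.


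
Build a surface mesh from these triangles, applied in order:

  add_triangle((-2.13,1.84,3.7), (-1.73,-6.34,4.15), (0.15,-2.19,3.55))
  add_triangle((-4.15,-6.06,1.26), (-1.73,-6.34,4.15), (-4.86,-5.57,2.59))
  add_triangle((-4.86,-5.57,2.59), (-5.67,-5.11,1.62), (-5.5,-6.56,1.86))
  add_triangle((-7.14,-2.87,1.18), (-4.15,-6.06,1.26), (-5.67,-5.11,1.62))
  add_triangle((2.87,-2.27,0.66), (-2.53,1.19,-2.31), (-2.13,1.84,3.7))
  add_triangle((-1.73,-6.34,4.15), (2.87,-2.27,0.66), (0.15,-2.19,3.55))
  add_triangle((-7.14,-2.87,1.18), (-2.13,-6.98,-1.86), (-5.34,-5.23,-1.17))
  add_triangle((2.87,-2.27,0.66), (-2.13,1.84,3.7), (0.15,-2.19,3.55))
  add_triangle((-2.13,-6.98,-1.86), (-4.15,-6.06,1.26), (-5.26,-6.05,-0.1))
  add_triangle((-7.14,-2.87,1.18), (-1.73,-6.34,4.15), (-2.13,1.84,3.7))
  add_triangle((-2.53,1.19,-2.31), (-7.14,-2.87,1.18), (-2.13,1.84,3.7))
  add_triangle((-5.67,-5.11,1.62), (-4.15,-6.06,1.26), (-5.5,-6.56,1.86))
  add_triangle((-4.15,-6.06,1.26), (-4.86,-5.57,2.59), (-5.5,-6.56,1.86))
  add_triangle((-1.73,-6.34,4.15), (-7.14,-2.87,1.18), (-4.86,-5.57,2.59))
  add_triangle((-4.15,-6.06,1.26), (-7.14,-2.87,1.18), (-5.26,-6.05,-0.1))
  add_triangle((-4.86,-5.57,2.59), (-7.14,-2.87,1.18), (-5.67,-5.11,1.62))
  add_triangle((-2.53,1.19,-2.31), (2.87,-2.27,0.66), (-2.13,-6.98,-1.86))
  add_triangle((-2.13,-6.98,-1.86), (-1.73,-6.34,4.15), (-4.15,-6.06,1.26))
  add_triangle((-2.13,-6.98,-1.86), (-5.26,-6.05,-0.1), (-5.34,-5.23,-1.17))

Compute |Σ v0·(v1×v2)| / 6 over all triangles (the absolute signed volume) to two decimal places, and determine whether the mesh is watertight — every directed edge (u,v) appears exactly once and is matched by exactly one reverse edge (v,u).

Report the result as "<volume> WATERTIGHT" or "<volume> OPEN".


Per-triangle v0·(v1×v2)/6:
  t1: +9.7607
  t2: +6.7675
  t3: +1.4957
  t4: +1.6351
  t5: -1.4971
  t6: +8.4562
  t7: -6.8407
  t8: +4.4124
  t9: +7.3697
  t10: +34.8864
  t11: +17.5458
  t12: +0.5201
  t13: +0.9334
  t14: +4.6274
  t15: +7.7549
  t16: +3.0802
  t17: +6.6311
  t18: +16.3141
  t19: +5.6981
Σ = +129.5509 → |volume| = 129.55

Directed edges: 57 total; 9 unmatched, e.g. (-1.73,-6.34,4.15)→(2.87,-2.27,0.66) → open.

129.55 OPEN


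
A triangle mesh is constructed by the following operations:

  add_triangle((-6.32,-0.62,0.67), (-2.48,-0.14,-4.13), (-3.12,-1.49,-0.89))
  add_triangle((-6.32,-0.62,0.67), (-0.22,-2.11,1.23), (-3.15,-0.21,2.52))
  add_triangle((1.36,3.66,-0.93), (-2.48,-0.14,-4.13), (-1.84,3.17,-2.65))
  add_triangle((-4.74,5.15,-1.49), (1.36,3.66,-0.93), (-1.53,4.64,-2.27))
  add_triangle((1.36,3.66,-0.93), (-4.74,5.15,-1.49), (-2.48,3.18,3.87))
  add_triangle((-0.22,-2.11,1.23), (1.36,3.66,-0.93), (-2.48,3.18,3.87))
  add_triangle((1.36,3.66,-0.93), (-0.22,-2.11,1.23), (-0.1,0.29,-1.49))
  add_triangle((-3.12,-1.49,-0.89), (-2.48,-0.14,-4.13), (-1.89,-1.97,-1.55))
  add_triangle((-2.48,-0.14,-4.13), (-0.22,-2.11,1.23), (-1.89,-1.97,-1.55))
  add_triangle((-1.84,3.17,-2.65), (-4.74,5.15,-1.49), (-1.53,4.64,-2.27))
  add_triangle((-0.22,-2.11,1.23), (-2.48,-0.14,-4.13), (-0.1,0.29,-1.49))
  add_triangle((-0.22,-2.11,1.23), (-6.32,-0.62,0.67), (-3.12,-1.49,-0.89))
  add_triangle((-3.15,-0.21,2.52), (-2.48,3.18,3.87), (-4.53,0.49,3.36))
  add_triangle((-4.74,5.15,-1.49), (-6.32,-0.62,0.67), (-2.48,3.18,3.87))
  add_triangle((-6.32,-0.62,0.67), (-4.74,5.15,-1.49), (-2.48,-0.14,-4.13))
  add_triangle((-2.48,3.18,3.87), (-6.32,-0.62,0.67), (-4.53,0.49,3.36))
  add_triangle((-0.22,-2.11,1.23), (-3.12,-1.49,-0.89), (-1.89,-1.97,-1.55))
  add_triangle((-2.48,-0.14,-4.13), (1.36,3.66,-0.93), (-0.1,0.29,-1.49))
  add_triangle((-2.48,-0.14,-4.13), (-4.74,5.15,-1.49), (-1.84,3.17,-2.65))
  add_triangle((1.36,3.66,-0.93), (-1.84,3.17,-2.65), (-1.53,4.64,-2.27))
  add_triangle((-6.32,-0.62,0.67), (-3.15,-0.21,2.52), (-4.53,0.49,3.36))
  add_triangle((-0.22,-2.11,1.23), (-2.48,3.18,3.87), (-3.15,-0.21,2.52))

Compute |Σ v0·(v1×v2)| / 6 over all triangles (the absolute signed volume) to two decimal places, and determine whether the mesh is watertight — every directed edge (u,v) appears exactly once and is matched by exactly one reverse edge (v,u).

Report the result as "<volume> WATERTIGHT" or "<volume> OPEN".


134.34 WATERTIGHT

Per-triangle v0·(v1×v2)/6:
  t1: +5.6111
  t2: +4.9348
  t3: +4.9367
  t4: +4.0679
  t5: +19.3920
  t6: +3.1593
  t7: +0.3994
  t8: +2.4487
  t9: +0.1555
  t10: +3.2183
  t11: +0.9524
  t12: +4.1902
  t13: +1.2479
  t14: +28.5187
  t15: +25.7649
  t16: +6.8338
  t17: +1.7714
  t18: +1.5697
  t19: +7.7379
  t20: +1.6530
  t21: +1.8512
  t22: +3.9258
Σ = +134.3408 → |volume| = 134.34

Directed edges: 66 total, each appears once with its reverse present → watertight.


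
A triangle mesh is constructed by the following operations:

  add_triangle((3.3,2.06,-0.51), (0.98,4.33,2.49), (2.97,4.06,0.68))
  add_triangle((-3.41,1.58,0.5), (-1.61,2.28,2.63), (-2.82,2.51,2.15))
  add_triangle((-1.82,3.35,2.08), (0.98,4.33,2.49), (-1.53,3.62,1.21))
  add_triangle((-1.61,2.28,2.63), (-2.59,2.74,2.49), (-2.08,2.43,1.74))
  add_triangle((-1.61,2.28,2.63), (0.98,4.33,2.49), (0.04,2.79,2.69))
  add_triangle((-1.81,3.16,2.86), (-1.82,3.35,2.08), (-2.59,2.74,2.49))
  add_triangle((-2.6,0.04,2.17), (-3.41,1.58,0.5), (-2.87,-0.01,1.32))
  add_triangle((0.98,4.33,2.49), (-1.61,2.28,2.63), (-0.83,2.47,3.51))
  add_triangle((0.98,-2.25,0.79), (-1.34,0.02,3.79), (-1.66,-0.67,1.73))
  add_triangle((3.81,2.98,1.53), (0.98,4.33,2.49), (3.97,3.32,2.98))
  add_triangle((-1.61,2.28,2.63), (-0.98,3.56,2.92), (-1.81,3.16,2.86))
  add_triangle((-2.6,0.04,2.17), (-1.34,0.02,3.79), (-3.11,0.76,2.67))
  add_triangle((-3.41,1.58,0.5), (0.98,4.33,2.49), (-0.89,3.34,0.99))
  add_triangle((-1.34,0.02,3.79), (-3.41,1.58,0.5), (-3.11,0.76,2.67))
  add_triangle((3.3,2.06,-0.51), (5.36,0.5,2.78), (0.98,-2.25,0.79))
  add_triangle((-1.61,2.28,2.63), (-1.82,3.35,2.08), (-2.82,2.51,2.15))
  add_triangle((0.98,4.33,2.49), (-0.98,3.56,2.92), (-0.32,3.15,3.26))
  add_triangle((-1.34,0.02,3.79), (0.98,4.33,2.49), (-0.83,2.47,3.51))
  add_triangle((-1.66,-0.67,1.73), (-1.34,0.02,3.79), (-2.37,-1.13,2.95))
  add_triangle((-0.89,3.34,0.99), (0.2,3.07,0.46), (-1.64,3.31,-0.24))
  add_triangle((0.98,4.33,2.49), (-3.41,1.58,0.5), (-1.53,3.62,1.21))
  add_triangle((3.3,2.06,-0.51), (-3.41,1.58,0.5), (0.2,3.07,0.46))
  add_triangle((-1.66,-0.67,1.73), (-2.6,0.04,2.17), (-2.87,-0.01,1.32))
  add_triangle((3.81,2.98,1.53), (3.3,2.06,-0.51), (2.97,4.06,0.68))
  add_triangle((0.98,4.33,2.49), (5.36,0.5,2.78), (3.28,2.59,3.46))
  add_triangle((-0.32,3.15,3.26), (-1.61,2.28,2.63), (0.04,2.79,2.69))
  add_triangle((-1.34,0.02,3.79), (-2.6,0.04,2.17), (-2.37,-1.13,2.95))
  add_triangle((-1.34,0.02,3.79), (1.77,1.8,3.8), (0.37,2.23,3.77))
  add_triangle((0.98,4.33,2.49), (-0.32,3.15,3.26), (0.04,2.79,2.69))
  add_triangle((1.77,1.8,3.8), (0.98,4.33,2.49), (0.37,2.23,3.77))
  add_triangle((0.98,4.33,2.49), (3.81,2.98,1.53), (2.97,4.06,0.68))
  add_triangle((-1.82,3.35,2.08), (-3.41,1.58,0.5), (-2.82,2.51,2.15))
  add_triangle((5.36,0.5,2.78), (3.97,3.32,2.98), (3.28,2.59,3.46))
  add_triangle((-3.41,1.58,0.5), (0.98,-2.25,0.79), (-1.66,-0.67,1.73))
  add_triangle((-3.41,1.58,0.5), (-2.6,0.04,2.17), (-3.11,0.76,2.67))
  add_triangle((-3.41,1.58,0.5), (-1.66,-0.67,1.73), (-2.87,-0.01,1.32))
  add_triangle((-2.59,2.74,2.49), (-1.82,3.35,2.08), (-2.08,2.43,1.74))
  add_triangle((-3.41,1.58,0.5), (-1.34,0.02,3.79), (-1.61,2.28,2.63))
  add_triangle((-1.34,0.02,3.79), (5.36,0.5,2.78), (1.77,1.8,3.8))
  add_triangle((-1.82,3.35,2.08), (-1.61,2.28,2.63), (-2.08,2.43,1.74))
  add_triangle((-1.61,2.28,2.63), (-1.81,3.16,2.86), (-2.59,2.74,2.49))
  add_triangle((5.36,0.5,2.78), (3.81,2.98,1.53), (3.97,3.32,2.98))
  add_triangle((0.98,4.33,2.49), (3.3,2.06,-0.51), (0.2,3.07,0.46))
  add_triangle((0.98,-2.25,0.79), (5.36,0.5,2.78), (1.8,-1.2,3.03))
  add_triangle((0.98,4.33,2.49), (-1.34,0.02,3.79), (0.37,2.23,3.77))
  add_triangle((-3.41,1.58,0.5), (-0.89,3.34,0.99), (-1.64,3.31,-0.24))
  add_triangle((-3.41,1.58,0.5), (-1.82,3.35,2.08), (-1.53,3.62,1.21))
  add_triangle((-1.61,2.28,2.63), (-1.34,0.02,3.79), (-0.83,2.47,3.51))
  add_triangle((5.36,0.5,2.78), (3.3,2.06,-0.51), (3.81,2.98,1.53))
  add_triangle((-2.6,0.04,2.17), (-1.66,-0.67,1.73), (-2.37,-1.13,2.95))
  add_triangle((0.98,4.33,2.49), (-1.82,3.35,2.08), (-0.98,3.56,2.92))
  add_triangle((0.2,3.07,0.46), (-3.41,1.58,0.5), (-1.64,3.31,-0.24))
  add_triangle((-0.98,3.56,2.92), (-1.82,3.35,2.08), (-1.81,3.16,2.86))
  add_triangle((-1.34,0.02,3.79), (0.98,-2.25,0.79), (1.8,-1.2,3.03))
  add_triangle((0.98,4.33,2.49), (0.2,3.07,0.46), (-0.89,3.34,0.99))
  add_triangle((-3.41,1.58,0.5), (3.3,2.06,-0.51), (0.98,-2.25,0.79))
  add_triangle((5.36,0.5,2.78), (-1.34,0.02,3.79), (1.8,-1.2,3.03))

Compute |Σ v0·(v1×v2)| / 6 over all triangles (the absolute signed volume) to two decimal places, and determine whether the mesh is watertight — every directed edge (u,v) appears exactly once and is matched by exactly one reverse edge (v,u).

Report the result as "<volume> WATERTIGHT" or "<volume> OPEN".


Per-triangle v0·(v1×v2)/6:
  t1: -0.8756
  t2: +0.1233
  t3: +1.8822
  t4: -0.1719
  t5: -1.1027
  t6: +0.5112
  t7: +0.7669
  t8: +1.8840
  t9: +2.0329
  t10: +2.8497
  t11: +0.2676
  t12: +0.8245
  t13: +2.0452
  t14: +0.6347
  t15: +4.2058
  t16: +0.8648
  t17: +1.2162
  t18: +1.7601
  t19: -0.1893
  t20: +0.8819
  t21: -1.6774
  t22: +1.0451
  t23: +0.3322
  t24: +2.1939
  t25: -2.6162
  t26: -0.0970
  t27: +1.3502
  t28: +2.4320
  t29: +0.1909
  t30: +2.7150
  t31: +3.4725
  t32: +1.2339
  t33: +2.7554
  t34: +0.7537
  t35: +0.7732
  t36: -0.3965
  t37: +0.1924
  t38: +3.9505
  t39: +6.1770
  t40: -0.4672
  t41: +0.3028
  t42: +3.3347
  t43: +3.2748
  t44: +4.0408
  t45: +2.0464
  t46: +2.0451
  t47: +1.5956
  t48: +1.6415
  t49: +4.5105
  t50: +0.1188
  t51: +1.4260
  t52: -1.5728
  t53: +0.5153
  t54: +3.1211
  t55: +1.2183
  t56: -1.8779
  t57: +5.7522
Σ = +76.2182 → |volume| = 76.22

Directed edges: 171 total; 9 unmatched, e.g. (0.98,4.33,2.49)→(3.97,3.32,2.98) → open.

76.22 OPEN


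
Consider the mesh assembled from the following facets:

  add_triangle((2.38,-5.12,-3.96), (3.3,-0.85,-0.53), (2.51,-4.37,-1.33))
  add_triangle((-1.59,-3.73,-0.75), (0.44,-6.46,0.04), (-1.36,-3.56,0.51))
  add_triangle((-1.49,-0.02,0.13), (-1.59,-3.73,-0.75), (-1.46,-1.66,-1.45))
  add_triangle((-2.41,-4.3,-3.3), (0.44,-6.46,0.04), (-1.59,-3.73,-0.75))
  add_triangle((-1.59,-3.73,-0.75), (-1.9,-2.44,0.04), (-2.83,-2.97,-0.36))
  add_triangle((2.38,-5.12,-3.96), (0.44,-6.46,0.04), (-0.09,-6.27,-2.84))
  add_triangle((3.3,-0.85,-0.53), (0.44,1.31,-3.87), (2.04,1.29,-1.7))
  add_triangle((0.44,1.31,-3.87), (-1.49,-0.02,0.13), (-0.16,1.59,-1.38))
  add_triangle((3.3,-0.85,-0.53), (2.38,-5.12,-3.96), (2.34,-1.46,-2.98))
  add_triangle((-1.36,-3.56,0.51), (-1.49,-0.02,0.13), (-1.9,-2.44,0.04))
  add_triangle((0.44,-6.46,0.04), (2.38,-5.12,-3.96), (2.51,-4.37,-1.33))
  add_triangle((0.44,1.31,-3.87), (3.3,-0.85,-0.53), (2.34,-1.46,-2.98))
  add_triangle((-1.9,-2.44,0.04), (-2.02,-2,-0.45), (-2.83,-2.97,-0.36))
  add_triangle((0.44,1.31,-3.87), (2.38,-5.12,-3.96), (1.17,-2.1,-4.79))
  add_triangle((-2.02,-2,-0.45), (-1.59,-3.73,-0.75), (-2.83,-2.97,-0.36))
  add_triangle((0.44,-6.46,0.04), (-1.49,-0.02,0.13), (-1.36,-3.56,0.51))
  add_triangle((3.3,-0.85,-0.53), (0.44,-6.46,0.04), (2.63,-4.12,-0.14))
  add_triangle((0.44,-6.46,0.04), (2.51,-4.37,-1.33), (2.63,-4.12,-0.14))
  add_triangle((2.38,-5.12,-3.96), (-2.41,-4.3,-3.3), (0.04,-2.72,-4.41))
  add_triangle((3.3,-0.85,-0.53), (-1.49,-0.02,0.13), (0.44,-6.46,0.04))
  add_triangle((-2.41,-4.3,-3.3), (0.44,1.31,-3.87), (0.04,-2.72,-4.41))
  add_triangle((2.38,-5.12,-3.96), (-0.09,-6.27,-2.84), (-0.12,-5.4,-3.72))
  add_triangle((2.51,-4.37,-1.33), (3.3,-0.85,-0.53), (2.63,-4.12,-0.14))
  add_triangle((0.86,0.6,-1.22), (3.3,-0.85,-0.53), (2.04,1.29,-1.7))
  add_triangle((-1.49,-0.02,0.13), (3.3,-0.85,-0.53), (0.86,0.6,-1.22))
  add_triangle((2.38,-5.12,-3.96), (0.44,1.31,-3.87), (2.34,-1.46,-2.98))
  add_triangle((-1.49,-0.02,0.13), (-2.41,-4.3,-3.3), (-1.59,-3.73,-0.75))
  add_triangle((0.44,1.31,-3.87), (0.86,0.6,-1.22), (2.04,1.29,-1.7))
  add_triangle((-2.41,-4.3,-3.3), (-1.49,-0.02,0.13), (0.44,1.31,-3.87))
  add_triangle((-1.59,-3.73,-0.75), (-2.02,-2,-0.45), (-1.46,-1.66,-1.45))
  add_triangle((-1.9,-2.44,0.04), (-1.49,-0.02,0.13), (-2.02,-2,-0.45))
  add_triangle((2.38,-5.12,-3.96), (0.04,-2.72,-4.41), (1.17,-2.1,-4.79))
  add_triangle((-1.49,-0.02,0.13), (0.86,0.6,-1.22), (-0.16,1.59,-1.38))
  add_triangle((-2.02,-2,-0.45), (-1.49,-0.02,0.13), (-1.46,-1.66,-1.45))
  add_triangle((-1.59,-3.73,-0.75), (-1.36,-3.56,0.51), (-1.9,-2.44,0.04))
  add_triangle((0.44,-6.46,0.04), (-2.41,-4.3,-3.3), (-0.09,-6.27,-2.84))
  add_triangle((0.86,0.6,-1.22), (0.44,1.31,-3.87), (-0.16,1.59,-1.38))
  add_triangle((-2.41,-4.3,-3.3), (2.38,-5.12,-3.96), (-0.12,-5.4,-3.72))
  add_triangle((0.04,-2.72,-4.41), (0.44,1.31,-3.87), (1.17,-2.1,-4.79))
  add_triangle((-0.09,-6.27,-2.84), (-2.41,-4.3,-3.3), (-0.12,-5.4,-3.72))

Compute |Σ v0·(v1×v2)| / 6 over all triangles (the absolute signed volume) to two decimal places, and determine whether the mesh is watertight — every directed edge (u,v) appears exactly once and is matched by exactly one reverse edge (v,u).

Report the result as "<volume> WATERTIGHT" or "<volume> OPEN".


Per-triangle v0·(v1×v2)/6:
  t1: +5.0294
  t2: +2.3027
  t3: -1.0907
  t4: +4.3550
  t5: +0.3891
  t6: +8.5182
  t7: +2.7193
  t8: +1.0635
  t9: +4.7684
  t10: +0.3453
  t11: +6.5402
  t12: +3.8300
  t13: -0.0247
  t14: +2.0260
  t15: +0.2187
  t16: -0.5594
  t17: -0.7762
  t18: +3.0384
  t19: +8.7035
  t20: -0.4061
  t21: +5.9560
  t22: +3.3394
  t23: +2.3333
  t24: -0.4602
  t25: -0.2897
  t26: +5.2661
  t27: +2.2910
  t28: -0.1097
  t29: +5.1975
  t30: +0.7877
  t31: +0.3139
  t32: +3.6891
  t33: -0.2490
  t34: +0.5177
  t35: +0.7072
  t36: +6.5257
  t37: +0.5606
  t38: +1.6598
  t39: +2.8069
  t40: +3.0665
Σ = +94.9005 → |volume| = 94.90

Directed edges: 120 total, each appears once with its reverse present → watertight.

94.90 WATERTIGHT


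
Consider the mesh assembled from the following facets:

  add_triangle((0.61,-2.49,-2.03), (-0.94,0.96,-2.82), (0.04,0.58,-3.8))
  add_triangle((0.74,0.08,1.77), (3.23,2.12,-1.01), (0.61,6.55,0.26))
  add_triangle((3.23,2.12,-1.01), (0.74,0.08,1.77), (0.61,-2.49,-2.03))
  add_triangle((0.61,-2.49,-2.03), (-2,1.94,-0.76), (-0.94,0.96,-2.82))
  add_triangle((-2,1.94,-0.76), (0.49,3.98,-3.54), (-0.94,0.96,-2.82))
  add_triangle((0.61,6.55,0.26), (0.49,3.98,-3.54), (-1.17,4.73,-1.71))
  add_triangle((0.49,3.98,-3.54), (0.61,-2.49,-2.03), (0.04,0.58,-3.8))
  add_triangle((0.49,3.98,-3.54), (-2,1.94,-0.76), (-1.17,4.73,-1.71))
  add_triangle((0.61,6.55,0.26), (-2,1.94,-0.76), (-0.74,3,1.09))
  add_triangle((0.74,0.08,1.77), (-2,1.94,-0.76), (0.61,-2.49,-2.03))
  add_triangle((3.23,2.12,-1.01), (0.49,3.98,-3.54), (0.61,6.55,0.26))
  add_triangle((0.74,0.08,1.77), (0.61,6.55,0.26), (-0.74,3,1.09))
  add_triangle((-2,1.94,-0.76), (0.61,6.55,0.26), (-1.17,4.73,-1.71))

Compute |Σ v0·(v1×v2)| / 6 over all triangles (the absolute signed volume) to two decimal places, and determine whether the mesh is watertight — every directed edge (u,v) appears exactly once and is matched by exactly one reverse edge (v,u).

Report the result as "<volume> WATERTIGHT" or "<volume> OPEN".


Per-triangle v0·(v1×v2)/6:
  t1: +1.5220
  t2: +6.7242
  t3: +3.5158
  t4: +1.5947
  t5: +3.5976
  t6: +6.7488
  t7: +2.0851
  t8: +2.5861
  t9: +3.2428
  t10: +0.3406
  t11: +12.0998
  t12: +2.7426
  t13: +3.0462
Σ = +49.8464 → |volume| = 49.85

Directed edges: 39 total; 9 unmatched, e.g. (-0.94,0.96,-2.82)→(0.04,0.58,-3.8) → open.

49.85 OPEN


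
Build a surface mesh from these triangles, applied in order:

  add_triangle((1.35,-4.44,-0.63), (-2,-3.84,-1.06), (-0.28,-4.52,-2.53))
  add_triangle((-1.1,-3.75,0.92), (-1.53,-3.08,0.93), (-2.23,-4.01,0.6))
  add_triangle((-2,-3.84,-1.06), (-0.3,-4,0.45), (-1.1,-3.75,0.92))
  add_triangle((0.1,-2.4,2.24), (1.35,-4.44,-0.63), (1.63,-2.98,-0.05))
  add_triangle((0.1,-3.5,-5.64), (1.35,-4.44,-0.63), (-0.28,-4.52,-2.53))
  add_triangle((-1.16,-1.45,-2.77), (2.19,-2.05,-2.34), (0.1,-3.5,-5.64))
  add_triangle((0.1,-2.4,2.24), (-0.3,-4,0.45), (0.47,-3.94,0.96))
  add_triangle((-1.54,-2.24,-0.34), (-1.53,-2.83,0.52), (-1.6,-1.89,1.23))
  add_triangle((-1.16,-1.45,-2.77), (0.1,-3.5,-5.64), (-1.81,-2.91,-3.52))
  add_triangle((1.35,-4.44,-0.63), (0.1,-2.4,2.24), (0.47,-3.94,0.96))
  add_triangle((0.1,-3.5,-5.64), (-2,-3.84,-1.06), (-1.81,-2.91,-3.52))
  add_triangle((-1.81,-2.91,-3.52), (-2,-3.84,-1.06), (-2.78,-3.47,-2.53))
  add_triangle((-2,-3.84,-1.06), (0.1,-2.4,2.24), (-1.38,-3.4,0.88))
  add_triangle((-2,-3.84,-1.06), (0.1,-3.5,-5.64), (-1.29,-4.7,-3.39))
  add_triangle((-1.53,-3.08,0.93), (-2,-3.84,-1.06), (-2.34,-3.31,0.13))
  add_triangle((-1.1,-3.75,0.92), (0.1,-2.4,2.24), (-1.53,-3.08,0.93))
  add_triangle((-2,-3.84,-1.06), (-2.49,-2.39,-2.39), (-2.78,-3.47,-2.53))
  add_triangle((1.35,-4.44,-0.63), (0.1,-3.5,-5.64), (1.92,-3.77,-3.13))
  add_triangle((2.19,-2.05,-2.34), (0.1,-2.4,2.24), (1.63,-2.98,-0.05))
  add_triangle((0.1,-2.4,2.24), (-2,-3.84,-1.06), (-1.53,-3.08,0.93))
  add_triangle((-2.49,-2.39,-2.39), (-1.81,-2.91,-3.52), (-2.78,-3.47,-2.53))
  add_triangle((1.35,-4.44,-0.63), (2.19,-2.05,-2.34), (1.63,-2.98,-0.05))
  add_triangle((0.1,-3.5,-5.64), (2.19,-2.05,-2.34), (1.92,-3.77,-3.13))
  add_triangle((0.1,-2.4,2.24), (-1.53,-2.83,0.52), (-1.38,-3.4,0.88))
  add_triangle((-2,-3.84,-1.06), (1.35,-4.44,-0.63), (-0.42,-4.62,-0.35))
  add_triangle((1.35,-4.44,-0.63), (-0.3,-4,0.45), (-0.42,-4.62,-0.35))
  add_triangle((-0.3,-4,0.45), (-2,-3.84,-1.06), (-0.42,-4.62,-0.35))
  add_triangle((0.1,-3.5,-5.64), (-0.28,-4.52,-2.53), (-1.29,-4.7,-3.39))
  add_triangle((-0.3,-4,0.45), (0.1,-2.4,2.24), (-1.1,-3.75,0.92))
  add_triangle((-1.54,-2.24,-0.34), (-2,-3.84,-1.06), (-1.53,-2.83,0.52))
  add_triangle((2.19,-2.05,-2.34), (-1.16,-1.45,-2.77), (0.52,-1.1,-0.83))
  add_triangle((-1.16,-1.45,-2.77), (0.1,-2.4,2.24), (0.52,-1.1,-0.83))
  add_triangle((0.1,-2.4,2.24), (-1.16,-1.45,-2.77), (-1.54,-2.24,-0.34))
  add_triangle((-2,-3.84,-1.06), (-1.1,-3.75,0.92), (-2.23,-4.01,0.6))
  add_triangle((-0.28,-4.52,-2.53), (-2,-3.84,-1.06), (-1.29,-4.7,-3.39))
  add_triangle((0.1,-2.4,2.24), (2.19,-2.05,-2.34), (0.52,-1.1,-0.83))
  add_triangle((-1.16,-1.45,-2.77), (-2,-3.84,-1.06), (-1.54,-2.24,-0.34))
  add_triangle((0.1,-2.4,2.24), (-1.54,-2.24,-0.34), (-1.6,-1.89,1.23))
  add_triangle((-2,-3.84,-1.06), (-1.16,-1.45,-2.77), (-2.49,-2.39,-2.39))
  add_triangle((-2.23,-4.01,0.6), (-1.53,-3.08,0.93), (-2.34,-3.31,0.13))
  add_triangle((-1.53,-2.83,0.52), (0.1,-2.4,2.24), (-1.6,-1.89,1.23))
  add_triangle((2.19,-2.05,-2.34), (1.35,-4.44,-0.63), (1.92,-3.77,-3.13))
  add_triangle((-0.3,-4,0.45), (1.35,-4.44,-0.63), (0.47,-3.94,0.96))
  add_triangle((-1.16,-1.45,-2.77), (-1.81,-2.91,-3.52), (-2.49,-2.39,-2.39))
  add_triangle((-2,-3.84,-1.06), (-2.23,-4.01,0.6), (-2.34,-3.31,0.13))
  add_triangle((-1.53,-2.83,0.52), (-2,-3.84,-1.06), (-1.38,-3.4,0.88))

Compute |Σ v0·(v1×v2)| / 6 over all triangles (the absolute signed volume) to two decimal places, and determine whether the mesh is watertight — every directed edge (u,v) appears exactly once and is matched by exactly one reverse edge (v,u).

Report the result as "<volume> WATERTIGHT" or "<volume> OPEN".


Per-triangle v0·(v1×v2)/6:
  t1: +3.7964
  t2: +0.2651
  t3: +1.3829
  t4: +1.5561
  t5: +4.9490
  t6: -0.1363
  t7: +0.9089
  t8: +0.3419
  t9: +1.2981
  t10: +0.6823
  t11: +4.2239
  t12: +1.3951
  t13: +0.8452
  t14: +0.8883
  t15: -0.7514
  t16: +0.7342
  t17: +0.1757
  t18: +4.7964
  t19: -0.1784
  t20: -1.4003
  t21: +0.6604
  t22: +1.5300
  t23: +2.6432
  t24: +0.2205
  t25: +1.4118
  t26: +1.0312
  t27: +0.9196
  t28: +2.9510
  t29: +1.1683
  t30: +0.3009
  t31: -0.6435
  t32: -1.6884
  t33: -1.5073
  t34: +1.1090
  t35: +1.8276
  t36: -0.7563
  t37: +0.6383
  t38: -1.2833
  t39: -1.4403
  t40: +0.1119
  t41: +1.0725
  t42: +1.8354
  t43: +1.1562
  t44: +0.5572
  t45: +0.5785
  t46: +0.3907
Σ = +40.5681 → |volume| = 40.57

Directed edges: 138 total, each appears once with its reverse present → watertight.

40.57 WATERTIGHT
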